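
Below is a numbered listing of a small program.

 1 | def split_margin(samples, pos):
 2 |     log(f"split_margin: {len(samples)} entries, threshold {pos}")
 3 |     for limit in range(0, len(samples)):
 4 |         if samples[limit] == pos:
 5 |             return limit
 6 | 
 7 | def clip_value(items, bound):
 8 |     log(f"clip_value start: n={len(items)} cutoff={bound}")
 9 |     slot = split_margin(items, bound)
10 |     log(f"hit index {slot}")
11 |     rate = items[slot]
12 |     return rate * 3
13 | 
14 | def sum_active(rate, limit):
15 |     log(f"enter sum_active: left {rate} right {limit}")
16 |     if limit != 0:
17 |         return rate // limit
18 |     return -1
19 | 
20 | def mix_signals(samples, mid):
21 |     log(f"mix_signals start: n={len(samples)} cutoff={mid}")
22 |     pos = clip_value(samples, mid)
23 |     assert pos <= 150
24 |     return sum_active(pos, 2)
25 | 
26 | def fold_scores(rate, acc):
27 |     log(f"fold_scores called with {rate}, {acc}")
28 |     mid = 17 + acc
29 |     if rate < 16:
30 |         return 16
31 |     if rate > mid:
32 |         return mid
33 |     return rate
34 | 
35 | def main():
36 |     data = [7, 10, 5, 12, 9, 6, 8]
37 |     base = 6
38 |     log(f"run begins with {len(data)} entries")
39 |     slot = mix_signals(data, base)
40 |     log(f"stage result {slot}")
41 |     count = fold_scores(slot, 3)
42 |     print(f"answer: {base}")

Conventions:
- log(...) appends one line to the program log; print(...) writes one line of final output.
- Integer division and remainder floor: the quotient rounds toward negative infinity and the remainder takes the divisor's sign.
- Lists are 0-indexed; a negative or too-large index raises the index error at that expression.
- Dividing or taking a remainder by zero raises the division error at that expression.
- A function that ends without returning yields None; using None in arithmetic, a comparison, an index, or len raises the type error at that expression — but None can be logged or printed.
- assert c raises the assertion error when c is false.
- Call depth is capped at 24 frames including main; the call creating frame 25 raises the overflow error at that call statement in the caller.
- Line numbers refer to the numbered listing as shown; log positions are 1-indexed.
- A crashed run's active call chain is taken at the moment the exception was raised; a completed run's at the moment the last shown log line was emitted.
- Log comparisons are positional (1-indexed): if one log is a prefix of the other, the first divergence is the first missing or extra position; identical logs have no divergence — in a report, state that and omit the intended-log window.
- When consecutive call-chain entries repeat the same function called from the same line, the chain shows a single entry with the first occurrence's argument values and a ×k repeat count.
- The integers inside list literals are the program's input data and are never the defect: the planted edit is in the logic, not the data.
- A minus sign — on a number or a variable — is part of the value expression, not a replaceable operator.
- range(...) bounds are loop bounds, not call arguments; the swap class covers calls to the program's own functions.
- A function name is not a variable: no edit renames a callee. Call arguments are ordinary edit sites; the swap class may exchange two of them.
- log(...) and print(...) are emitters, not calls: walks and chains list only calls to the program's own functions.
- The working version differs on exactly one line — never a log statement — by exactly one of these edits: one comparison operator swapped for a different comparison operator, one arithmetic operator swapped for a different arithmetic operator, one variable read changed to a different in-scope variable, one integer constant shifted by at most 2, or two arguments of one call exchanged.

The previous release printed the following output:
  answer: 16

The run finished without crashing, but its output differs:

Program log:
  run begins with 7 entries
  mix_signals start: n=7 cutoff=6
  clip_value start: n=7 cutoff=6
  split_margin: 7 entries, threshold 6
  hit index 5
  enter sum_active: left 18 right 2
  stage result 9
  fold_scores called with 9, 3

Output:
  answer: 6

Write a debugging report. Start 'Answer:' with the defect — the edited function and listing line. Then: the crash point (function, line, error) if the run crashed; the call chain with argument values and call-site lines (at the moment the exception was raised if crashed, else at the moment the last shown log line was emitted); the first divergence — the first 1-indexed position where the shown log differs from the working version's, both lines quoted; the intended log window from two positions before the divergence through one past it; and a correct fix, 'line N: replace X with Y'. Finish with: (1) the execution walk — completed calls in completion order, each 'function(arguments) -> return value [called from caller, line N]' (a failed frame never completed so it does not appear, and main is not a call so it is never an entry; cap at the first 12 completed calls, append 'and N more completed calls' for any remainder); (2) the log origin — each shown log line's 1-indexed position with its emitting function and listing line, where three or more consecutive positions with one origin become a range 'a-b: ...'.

Answer: the defect is in main at line 42.
Key observation: Log streams are identical — the defect surfaces only in the printed output.
Call chain: main -> fold_scores(9, 3) (called at line 41).
First divergence: none (the log streams are identical).
Execution walk:
  split_margin([7, 10, 5, 12, 9, 6, 8], 6) -> 5  [called from clip_value, line 9]
  clip_value([7, 10, 5, 12, 9, 6, 8], 6) -> 18  [called from mix_signals, line 22]
  sum_active(18, 2) -> 9  [called from mix_signals, line 24]
  mix_signals([7, 10, 5, 12, 9, 6, 8], 6) -> 9  [called from main, line 39]
  fold_scores(9, 3) -> 16  [called from main, line 41]
Log origins:
  1: logged in main at line 38
  2: logged in mix_signals at line 21
  3: logged in clip_value at line 8
  4: logged in split_margin at line 2
  5: logged in clip_value at line 10
  6: logged in sum_active at line 15
  7: logged in main at line 40
  8: logged in fold_scores at line 27
A correct fix: line 42: replace `base` with `count`.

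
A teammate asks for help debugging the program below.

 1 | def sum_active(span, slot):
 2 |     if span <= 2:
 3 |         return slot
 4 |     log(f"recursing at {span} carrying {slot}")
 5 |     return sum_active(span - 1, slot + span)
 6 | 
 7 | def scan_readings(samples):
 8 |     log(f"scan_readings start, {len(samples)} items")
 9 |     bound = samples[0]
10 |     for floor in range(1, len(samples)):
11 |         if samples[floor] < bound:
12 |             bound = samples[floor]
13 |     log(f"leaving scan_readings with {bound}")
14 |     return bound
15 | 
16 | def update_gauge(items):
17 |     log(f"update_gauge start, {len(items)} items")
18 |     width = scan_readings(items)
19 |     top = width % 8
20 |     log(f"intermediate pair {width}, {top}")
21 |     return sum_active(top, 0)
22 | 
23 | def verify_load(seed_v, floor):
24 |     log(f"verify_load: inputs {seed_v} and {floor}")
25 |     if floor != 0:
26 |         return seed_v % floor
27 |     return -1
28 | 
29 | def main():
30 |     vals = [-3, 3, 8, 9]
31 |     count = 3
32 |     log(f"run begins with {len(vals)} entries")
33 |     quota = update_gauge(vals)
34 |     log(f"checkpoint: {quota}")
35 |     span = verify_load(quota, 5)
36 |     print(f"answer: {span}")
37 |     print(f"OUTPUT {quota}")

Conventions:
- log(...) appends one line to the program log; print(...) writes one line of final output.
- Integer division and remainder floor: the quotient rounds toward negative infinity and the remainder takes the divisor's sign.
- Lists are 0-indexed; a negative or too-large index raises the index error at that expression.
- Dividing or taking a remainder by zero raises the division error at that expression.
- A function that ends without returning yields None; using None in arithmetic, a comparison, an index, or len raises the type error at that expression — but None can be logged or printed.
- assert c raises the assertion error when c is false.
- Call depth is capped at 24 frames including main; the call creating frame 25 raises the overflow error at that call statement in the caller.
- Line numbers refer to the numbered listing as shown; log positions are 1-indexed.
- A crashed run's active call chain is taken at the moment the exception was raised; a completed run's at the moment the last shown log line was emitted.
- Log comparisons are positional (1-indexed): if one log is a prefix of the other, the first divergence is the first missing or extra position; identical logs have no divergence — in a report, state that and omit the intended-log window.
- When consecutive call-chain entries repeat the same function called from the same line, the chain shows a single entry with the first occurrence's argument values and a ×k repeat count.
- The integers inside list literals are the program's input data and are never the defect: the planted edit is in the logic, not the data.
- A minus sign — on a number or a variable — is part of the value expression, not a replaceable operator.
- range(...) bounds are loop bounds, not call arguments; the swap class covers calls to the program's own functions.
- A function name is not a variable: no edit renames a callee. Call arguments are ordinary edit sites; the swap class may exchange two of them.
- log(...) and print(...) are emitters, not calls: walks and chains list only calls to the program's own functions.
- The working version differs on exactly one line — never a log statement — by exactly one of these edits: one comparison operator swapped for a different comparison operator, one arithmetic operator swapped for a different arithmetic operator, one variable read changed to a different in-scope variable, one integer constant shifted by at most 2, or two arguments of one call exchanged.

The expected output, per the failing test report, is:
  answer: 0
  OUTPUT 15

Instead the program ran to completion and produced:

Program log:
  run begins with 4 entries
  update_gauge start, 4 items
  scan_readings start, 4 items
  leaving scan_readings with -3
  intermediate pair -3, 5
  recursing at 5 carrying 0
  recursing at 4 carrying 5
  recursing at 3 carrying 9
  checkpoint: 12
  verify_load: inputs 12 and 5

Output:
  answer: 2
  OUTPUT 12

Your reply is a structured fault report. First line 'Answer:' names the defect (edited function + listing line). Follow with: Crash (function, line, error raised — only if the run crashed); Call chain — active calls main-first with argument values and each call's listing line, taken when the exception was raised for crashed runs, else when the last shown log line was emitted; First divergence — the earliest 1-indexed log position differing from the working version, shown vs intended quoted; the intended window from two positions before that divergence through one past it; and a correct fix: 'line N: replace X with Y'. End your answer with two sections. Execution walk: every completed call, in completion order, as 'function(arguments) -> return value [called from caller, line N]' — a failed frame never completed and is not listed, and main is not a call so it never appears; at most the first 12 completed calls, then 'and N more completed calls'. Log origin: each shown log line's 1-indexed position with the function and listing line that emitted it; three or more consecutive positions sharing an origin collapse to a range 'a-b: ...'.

Answer: the defect is in sum_active at line 2.
The tell: Log line 9 is where behavior first shows: 'checkpoint: 12' appears instead of 'recursing at 2 carrying 12'.
Call chain: main -> verify_load(12, 5) (called at line 35).
First divergence: position 9 — shown 'checkpoint: 12', intended 'recursing at 2 carrying 12'.
Intended log window:
  7: recursing at 4 carrying 5
  8: recursing at 3 carrying 9
  9: recursing at 2 carrying 12
  10: recursing at 1 carrying 14
Execution walk:
  scan_readings([-3, 3, 8, 9]) -> -3  [called from update_gauge, line 18]
  sum_active(2, 12) -> 12  [called from sum_active, line 5]
  sum_active(3, 9) -> 12  [called from sum_active, line 5]
  sum_active(4, 5) -> 12  [called from sum_active, line 5]
  sum_active(5, 0) -> 12  [called from update_gauge, line 21]
  update_gauge([-3, 3, 8, 9]) -> 12  [called from main, line 33]
  verify_load(12, 5) -> 2  [called from main, line 35]
Log origins:
  1: logged in main at line 32
  2: logged in update_gauge at line 17
  3: logged in scan_readings at line 8
  4: logged in scan_readings at line 13
  5: logged in update_gauge at line 20
  6-8: logged in sum_active at line 4
  9: logged in main at line 34
  10: logged in verify_load at line 24
A correct fix: line 2: replace `2` with `0`.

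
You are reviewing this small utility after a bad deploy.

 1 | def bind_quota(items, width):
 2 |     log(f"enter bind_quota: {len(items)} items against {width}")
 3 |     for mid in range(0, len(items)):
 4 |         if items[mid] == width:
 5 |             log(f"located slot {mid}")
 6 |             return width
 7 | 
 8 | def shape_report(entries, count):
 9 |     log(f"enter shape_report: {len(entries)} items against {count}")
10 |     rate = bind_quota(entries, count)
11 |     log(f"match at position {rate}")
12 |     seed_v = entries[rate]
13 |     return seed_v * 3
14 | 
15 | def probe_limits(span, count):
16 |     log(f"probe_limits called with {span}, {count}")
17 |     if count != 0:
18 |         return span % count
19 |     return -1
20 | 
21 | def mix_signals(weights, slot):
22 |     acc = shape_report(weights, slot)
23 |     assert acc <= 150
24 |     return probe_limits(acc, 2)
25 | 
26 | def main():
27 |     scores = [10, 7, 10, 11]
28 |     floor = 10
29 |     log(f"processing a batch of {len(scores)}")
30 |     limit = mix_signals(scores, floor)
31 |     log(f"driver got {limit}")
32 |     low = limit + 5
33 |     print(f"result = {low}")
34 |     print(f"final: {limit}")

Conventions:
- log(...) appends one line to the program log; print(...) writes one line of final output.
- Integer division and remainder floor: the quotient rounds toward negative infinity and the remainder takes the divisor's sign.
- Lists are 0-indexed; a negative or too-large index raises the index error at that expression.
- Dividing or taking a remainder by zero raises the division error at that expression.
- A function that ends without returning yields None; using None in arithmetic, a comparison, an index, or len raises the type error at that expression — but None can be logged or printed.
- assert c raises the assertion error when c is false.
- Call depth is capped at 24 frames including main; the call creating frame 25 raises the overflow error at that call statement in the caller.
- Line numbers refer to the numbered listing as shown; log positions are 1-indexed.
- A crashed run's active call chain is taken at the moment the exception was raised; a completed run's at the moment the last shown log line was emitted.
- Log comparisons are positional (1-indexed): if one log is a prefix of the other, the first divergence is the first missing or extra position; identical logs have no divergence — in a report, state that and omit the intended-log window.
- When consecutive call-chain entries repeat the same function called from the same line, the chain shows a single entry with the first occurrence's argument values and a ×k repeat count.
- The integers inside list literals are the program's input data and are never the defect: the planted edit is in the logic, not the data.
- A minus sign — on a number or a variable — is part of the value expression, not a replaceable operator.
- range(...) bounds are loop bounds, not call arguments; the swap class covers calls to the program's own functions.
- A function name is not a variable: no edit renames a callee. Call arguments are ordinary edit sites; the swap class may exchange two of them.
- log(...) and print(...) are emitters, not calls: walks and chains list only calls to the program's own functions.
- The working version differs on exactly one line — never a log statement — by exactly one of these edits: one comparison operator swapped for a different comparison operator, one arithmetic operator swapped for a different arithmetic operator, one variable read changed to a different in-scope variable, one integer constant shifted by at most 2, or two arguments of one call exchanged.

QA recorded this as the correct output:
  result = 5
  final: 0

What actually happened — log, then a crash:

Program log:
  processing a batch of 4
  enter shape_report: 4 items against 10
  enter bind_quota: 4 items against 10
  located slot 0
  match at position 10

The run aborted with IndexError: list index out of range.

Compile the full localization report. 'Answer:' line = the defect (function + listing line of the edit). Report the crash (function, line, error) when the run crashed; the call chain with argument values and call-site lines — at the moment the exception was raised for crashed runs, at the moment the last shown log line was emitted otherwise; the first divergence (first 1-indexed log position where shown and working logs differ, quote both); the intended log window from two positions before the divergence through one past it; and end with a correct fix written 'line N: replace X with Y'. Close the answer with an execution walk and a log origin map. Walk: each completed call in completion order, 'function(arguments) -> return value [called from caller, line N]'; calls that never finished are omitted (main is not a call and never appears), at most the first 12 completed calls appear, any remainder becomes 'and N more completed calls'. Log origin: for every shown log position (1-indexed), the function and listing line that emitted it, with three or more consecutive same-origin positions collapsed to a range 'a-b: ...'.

Answer: the defect is in bind_quota at line 6.
Key fact: Log line 5 is where behavior first shows: 'match at position 10' appears instead of 'match at position 0'.
Crash: shape_report, line 12, IndexError.
Call chain: main -> mix_signals([10, 7, 10, 11], 10) (called at line 30) -> shape_report([10, 7, 10, 11], 10) (called at line 22).
First divergence: at position 5 the run shows 'match at position 10' where the working version logs 'match at position 0'.
Intended log window:
  3: enter bind_quota: 4 items against 10
  4: located slot 0
  5: match at position 0
  6: probe_limits called with 30, 2
Execution walk:
  bind_quota([10, 7, 10, 11], 10) -> 10  [called from shape_report, line 10]
Log origins:
  1: emitted by main (line 29)
  2: emitted by shape_report (line 9)
  3: emitted by bind_quota (line 2)
  4: emitted by bind_quota (line 5)
  5: emitted by shape_report (line 11)
A correct fix: line 6: replace `width` with `mid`.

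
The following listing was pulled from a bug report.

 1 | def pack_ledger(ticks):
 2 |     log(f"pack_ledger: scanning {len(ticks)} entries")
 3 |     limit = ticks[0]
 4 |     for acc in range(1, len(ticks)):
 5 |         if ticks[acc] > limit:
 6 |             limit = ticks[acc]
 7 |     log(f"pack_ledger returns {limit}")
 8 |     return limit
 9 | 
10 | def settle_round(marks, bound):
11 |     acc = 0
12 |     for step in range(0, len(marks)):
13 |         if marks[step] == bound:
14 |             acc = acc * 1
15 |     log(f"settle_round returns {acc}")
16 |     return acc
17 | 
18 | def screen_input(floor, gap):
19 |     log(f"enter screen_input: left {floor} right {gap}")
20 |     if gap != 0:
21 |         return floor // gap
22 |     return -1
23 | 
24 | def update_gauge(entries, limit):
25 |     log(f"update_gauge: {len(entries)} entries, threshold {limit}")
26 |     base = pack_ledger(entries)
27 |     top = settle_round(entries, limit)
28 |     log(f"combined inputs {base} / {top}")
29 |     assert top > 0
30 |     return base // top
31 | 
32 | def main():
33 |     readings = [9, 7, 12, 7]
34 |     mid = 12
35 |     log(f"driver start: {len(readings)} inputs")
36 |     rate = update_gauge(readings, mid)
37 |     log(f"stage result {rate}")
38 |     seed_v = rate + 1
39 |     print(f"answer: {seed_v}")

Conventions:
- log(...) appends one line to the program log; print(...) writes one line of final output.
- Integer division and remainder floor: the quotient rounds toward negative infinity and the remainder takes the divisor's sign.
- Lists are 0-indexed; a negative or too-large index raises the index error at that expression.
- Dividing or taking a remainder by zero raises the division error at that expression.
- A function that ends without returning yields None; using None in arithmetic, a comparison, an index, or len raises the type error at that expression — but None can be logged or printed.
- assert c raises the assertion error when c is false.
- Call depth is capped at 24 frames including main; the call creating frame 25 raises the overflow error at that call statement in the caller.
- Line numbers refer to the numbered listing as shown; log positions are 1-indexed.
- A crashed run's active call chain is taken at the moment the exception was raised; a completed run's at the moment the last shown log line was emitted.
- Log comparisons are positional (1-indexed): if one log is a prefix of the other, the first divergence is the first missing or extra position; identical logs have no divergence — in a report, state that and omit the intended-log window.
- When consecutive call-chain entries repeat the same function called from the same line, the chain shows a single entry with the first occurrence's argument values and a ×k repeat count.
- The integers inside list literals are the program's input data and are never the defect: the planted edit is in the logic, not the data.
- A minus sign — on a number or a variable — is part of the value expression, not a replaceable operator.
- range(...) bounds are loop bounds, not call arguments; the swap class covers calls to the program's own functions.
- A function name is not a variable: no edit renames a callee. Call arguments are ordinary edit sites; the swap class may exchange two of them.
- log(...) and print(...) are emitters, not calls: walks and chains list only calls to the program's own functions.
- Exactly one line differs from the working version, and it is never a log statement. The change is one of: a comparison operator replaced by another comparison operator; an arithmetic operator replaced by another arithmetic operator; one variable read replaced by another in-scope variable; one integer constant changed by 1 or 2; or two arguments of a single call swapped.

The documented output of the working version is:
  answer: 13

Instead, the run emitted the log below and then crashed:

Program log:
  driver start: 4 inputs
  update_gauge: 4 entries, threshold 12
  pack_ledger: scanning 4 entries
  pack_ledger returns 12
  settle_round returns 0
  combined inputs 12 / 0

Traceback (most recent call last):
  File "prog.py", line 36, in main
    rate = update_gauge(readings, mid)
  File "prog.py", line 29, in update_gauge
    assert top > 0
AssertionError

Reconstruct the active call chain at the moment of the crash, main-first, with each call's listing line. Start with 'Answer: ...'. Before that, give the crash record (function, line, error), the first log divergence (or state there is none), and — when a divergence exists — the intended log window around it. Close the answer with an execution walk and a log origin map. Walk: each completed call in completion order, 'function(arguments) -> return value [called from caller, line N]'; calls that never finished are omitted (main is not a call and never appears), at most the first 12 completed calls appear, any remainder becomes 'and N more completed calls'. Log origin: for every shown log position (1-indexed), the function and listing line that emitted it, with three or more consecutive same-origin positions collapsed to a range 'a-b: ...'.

Answer: main -> update_gauge (called at line 36).
Core observation: At log position 5 the runs split — shown 'settle_round returns 0', but the working version logs 'settle_round returns 1'.
Crash: update_gauge, line 29, AssertionError.
First divergence: at position 5 the run shows 'settle_round returns 0' where the working version logs 'settle_round returns 1'.
Intended log window:
  3: pack_ledger: scanning 4 entries
  4: pack_ledger returns 12
  5: settle_round returns 1
  6: combined inputs 12 / 1
Execution walk:
  pack_ledger([9, 7, 12, 7]) -> 12  [called from update_gauge, line 26]
  settle_round([9, 7, 12, 7], 12) -> 0  [called from update_gauge, line 27]
Log line origins:
  1: from main, line 35
  2: from update_gauge, line 25
  3: from pack_ledger, line 2
  4: from pack_ledger, line 7
  5: from settle_round, line 15
  6: from update_gauge, line 28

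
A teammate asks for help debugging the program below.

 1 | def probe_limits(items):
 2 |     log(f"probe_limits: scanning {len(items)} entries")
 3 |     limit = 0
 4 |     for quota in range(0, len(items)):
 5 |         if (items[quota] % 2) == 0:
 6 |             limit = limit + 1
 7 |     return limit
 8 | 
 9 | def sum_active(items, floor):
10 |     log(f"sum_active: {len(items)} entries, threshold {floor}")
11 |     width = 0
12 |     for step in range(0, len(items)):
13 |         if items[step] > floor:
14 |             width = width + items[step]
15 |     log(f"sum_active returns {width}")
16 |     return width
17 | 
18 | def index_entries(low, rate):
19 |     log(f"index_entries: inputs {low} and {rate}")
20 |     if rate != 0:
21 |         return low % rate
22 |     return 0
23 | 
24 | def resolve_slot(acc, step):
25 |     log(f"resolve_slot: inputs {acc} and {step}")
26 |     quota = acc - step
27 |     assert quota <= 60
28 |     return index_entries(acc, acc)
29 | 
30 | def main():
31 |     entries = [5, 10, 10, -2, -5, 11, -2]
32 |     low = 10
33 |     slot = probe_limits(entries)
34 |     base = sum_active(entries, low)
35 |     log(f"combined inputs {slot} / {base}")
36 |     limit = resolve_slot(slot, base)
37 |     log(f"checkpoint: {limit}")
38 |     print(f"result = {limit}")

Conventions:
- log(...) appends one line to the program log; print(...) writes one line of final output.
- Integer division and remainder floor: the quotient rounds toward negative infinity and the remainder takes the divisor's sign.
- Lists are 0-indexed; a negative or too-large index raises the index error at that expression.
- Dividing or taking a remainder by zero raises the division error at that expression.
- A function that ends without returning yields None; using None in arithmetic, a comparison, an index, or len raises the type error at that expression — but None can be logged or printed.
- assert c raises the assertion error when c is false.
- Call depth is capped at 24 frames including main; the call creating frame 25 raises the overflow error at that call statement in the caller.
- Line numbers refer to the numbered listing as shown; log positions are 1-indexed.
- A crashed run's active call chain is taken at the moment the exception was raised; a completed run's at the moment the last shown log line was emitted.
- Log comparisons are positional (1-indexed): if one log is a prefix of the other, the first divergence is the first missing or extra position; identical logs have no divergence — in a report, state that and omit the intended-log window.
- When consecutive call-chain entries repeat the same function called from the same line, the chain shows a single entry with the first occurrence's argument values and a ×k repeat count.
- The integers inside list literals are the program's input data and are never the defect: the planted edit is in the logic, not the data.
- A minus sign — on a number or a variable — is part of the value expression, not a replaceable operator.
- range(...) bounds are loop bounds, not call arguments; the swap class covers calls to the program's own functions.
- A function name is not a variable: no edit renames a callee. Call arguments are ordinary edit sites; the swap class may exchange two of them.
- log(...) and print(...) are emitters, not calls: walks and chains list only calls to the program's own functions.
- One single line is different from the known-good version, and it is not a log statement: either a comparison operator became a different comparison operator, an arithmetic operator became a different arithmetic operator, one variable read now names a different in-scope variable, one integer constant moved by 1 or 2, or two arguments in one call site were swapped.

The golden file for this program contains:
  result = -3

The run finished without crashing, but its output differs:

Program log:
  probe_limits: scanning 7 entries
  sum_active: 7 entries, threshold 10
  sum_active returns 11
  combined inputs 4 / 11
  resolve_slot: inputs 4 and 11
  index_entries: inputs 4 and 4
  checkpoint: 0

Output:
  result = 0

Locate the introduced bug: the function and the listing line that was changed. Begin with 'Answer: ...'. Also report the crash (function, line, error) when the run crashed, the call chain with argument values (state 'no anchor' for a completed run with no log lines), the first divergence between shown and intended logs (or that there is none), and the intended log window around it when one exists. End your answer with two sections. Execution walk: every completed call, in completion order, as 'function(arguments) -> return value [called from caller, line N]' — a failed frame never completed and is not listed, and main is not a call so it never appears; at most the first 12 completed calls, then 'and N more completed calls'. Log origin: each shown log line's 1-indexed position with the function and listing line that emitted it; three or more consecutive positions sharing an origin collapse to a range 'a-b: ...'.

Answer: the defect is in resolve_slot at line 28.
The tell: Log line 6 is where behavior first shows: 'index_entries: inputs 4 and 4' appears instead of 'index_entries: inputs 4 and -7'.
Call chain: main.
First divergence: position 6; shown 'index_entries: inputs 4 and 4' vs intended 'index_entries: inputs 4 and -7'.
Intended log window:
  4: combined inputs 4 / 11
  5: resolve_slot: inputs 4 and 11
  6: index_entries: inputs 4 and -7
  7: checkpoint: -3
Execution walk:
  probe_limits([5, 10, 10, -2, -5, 11, -2]) -> 4  [called from main, line 33]
  sum_active([5, 10, 10, -2, -5, 11, -2], 10) -> 11  [called from main, line 34]
  index_entries(4, 4) -> 0  [called from resolve_slot, line 28]
  resolve_slot(4, 11) -> 0  [called from main, line 36]
Log origin:
  1: emitted by probe_limits (line 2)
  2: emitted by sum_active (line 10)
  3: emitted by sum_active (line 15)
  4: emitted by main (line 35)
  5: emitted by resolve_slot (line 25)
  6: emitted by index_entries (line 19)
  7: emitted by main (line 37)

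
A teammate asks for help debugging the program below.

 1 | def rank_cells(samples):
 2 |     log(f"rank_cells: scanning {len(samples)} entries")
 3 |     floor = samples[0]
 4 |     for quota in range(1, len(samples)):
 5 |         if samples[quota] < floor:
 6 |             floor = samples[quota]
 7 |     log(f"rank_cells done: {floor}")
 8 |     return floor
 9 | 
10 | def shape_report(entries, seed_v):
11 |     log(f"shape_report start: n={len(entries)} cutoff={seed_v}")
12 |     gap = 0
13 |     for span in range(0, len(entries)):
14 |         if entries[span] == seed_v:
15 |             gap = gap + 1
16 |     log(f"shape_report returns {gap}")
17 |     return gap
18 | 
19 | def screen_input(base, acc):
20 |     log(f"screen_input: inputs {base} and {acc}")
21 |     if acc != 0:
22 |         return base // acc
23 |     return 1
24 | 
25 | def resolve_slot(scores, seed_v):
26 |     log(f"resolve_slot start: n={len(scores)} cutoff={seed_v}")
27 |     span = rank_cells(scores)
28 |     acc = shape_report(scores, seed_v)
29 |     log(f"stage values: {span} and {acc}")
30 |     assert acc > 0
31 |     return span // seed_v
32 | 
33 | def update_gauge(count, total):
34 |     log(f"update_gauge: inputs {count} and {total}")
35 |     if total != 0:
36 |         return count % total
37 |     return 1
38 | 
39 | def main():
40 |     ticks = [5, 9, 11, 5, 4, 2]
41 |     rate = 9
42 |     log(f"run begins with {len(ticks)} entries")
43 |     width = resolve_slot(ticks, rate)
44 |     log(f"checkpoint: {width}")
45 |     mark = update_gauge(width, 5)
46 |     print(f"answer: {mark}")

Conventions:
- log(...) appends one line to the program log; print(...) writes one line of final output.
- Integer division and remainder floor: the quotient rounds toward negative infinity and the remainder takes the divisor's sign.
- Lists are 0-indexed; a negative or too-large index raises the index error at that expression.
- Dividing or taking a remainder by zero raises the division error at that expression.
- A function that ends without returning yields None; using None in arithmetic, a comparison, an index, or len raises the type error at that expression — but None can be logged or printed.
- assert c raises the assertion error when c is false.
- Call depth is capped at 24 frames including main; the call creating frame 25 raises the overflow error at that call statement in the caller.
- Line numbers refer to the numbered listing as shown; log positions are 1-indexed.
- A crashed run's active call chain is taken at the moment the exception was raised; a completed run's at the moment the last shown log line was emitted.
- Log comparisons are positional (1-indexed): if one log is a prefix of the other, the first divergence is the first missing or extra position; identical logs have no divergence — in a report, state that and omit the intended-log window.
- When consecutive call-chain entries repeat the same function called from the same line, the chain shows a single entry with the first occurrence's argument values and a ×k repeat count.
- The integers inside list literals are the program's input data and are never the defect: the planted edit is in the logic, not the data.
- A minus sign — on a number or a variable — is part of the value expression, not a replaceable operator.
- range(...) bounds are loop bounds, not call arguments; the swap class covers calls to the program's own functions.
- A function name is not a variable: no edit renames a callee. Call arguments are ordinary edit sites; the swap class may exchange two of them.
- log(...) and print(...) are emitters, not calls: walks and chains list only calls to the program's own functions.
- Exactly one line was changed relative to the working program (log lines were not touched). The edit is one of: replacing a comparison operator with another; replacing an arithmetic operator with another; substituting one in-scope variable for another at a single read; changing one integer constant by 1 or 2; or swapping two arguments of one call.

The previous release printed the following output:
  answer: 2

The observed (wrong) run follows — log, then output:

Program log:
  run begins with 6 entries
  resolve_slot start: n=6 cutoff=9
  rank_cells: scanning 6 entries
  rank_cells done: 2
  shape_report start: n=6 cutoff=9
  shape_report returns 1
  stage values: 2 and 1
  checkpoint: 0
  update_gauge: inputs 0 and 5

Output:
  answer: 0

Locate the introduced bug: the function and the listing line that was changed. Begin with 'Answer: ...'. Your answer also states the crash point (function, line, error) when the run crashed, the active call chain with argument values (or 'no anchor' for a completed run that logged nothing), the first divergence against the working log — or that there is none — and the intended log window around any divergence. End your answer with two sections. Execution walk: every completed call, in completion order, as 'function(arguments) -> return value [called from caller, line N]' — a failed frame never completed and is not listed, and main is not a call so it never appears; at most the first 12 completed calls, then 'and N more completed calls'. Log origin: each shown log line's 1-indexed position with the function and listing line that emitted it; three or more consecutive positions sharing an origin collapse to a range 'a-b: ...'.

Answer: the defect is in resolve_slot at line 31.
The tell: Everything matches until log position 8, which reads 'checkpoint: 0' in place of 'checkpoint: 2'.
Call chain: main -> update_gauge(0, 5) (called at line 45).
First divergence: position 8 — the shown line 'checkpoint: 0' should read 'checkpoint: 2'.
Intended log window:
  6: shape_report returns 1
  7: stage values: 2 and 1
  8: checkpoint: 2
  9: update_gauge: inputs 2 and 5
Execution walk:
  rank_cells([5, 9, 11, 5, 4, 2]) -> 2  [called from resolve_slot, line 27]
  shape_report([5, 9, 11, 5, 4, 2], 9) -> 1  [called from resolve_slot, line 28]
  resolve_slot([5, 9, 11, 5, 4, 2], 9) -> 0  [called from main, line 43]
  update_gauge(0, 5) -> 0  [called from main, line 45]
Origin of each log line:
  1: emitted by main (line 42)
  2: emitted by resolve_slot (line 26)
  3: emitted by rank_cells (line 2)
  4: emitted by rank_cells (line 7)
  5: emitted by shape_report (line 11)
  6: emitted by shape_report (line 16)
  7: emitted by resolve_slot (line 29)
  8: emitted by main (line 44)
  9: emitted by update_gauge (line 34)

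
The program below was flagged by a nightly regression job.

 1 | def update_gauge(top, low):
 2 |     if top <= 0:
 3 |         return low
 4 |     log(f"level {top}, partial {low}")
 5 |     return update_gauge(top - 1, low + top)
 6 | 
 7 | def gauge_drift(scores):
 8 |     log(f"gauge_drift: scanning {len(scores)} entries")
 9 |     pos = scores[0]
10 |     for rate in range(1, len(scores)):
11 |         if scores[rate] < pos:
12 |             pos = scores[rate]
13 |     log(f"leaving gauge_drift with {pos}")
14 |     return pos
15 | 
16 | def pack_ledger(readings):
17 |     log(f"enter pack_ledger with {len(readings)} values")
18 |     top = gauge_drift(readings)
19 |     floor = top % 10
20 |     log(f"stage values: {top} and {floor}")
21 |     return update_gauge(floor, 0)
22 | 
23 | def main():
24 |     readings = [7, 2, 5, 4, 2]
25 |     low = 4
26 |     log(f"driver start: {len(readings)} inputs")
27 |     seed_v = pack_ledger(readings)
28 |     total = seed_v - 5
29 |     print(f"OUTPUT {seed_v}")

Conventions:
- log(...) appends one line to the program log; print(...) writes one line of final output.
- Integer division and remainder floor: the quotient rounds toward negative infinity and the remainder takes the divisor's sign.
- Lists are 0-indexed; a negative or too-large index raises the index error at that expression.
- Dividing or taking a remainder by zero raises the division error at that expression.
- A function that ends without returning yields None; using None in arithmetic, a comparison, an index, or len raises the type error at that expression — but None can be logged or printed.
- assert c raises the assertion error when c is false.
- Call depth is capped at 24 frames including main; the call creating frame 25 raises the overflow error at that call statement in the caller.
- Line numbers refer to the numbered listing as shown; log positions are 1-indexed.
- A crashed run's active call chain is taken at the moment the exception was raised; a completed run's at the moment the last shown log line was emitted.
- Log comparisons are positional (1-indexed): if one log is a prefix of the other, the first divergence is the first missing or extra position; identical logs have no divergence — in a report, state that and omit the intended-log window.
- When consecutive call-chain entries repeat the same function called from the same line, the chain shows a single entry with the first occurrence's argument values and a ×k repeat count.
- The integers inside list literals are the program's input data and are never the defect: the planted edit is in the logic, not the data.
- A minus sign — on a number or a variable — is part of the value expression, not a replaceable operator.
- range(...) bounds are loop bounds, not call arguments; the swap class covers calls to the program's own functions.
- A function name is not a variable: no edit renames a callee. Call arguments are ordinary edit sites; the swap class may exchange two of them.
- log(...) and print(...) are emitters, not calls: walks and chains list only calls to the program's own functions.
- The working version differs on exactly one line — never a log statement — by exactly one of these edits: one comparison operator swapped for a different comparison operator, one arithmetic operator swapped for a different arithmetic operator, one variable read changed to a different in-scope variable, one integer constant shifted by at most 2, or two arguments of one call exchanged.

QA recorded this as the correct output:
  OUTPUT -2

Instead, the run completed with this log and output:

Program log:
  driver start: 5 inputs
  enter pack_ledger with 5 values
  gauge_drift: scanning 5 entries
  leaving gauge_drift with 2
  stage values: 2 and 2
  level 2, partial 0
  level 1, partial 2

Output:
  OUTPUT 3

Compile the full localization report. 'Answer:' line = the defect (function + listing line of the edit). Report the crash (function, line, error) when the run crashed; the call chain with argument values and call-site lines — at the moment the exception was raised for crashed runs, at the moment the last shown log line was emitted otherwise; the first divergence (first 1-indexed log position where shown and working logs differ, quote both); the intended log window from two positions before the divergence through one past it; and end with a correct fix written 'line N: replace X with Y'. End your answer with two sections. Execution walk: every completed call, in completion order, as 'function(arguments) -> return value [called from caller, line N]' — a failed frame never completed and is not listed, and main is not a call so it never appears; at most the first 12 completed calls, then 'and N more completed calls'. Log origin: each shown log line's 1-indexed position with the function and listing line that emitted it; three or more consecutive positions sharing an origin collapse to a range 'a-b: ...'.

Answer: the defect is in main at line 29.
The tell: The two runs log identically and part ways only at the printed values.
Call chain: main -> pack_ledger([7, 2, 5, 4, 2]) (called at line 27) -> update_gauge(2, 0) (called at line 21) -> update_gauge(1, 2) (called at line 5).
First divergence: none (the log streams are identical).
Execution walk:
  gauge_drift([7, 2, 5, 4, 2]) -> 2  [called from pack_ledger, line 18]
  update_gauge(0, 3) -> 3  [called from update_gauge, line 5]
  update_gauge(1, 2) -> 3  [called from update_gauge, line 5]
  update_gauge(2, 0) -> 3  [called from pack_ledger, line 21]
  pack_ledger([7, 2, 5, 4, 2]) -> 3  [called from main, line 27]
Origin of each log line:
  1: emitted by main (line 26)
  2: emitted by pack_ledger (line 17)
  3: emitted by gauge_drift (line 8)
  4: emitted by gauge_drift (line 13)
  5: emitted by pack_ledger (line 20)
  6: emitted by update_gauge (line 4)
  7: emitted by update_gauge (line 4)
A correct fix: line 29: replace `seed_v` with `total`.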